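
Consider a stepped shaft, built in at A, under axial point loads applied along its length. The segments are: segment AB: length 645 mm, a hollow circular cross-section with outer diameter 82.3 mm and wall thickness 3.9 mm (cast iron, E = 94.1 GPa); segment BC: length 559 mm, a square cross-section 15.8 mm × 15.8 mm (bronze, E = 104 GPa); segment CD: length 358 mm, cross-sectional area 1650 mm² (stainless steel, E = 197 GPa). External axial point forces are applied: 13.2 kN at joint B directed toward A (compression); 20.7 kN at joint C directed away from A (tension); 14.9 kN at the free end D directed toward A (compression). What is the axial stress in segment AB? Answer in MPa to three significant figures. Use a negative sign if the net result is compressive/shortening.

Internal axial forces (sectioning from the free end, tension +): N_CD = -14.9 kN, N_BC = 5.8 kN, N_AB = -7.4 kN.
A_AB = 960.6 mm².
σ_AB = N_AB/A_AB = -7400/960.6 = -7.704 MPa.

-7.70 MPa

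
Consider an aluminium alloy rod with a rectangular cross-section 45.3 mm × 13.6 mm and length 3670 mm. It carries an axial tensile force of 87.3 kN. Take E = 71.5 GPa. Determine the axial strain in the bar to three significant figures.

0.00198

A = 616.1 mm².
σ = N/A = 141.7 MPa; ε = σ/E = 141.7/71500 = 1.982e-03.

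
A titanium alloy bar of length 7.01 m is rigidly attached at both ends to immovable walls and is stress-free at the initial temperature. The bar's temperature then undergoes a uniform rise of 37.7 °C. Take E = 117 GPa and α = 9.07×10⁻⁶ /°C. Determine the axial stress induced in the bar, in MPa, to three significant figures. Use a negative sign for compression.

-40.0 MPa

Free thermal expansion αLΔT = 9.07e-6 · 7010 · 37.7 = 2.397 mm.
The walls impose strain ε = −(2.397)/7010 = -3.4194e-04; σ = Eε = 117000 · -3.4194e-04 = -40.01 MPa.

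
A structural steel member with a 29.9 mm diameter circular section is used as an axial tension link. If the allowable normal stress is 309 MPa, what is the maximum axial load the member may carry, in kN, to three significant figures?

217 kN

A = 702.2 mm².
P_max = σ_allow · A = 309 · 702.2 = 217000 N = 217 kN.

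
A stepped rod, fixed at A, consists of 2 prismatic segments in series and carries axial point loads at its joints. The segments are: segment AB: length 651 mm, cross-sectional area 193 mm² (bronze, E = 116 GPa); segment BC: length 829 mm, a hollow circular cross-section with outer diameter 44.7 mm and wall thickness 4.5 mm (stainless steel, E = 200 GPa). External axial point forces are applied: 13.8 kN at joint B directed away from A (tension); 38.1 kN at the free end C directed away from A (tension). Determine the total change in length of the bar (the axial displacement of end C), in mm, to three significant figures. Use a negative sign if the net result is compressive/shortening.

Internal axial forces (sectioning from the free end, tension +): N_BC = 38.1 kN, N_AB = 51.9 kN.
A_BC = 568.3 mm².
δ_AB = 51900·651/(193·116000) = 1.509 mm
δ_BC = 38100·829/(568.3·200000) = 0.2779 mm
δ = Σδ_i = 1.787 mm.

1.79 mm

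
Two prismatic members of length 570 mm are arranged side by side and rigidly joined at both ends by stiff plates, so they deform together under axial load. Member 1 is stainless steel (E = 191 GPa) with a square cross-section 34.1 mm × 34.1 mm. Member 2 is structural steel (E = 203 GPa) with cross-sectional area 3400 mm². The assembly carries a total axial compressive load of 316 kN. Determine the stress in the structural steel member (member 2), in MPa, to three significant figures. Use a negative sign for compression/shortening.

A_1 = 1163 mm².
Equal strain + equilibrium ⇒ each member carries load in proportion to AE: A₁E₁ = 222100000 N, A₂E₂ = 690200000 N, ΣAE = 912300000 N.
σ₂ = P·E₂/ΣAE = -316000·203000/912300000 = -70.31 MPa.

-70.3 MPa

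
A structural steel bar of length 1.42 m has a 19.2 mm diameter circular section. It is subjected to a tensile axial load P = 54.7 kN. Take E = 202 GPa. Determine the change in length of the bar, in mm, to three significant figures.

1.33 mm

A = 289.5 mm².
δ_mech = NL/(AE) = 54700·1420/(289.5·202000) = 1.328 mm.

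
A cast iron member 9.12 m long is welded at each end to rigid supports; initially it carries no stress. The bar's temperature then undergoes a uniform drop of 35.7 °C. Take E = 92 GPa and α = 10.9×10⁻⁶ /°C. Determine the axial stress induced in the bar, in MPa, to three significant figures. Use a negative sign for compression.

Free thermal expansion αLΔT = 10.9e-6 · 9120 · -35.7 = -3.549 mm.
The walls impose strain ε = −(-3.549)/9120 = 3.8913e-04; σ = Eε = 92000 · 3.8913e-04 = 35.8 MPa.

35.8 MPa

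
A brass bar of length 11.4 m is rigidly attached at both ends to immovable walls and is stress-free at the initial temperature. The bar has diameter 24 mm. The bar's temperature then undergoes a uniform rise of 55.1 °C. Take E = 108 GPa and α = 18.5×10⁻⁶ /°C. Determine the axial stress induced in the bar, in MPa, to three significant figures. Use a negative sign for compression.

-110 MPa

Free thermal expansion αLΔT = 18.5e-6 · 11400 · 55.1 = 11.62 mm.
The walls impose strain ε = −(11.62)/11400 = -1.0194e-03; σ = Eε = 108000 · -1.0194e-03 = -110.1 MPa.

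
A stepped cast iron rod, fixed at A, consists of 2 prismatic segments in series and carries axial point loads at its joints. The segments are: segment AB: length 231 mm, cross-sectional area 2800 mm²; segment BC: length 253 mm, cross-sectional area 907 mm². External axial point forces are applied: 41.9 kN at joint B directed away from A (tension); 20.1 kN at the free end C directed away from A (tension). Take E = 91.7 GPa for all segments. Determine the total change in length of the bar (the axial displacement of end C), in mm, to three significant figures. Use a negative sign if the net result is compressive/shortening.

0.117 mm

Internal axial forces (sectioning from the free end, tension +): N_BC = 20.1 kN, N_AB = 62 kN.
δ_AB = 62000·231/(2800·91700) = 0.05578 mm
δ_BC = 20100·253/(907·91700) = 0.06114 mm
δ = Σδ_i = 0.1169 mm.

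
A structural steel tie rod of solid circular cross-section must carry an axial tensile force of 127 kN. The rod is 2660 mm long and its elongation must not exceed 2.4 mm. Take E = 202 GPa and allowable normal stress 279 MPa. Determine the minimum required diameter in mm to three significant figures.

29.8 mm

Required area A ≥ P/σ_allow = 127000/279 = 455.2 mm².
For a solid circular section, d ≥ √(4A/π) = 24.07 mm.
Elongation limit: A ≥ PL/(Eδ_allow) = 127000·2660/(202000·2.4) = 696.8 mm² ⇒ d ≥ 29.79 mm.
The elongation limit governs.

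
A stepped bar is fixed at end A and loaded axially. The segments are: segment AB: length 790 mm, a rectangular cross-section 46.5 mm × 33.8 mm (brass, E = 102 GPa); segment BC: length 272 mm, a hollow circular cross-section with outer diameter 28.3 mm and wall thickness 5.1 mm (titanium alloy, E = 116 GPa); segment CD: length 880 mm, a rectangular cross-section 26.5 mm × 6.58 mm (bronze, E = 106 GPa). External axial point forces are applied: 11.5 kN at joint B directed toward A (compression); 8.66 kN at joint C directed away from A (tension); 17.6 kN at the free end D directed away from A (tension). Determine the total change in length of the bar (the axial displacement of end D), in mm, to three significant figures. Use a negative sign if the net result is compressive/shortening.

Internal axial forces (sectioning from the free end, tension +): N_CD = 17.6 kN, N_BC = 26.26 kN, N_AB = 14.76 kN.
A_AB = 1572 mm².
A_BC = 371.7 mm².
A_CD = 174.4 mm².
δ_AB = 14760·790/(1572·102000) = 0.07274 mm
δ_BC = 26260·272/(371.7·116000) = 0.1657 mm
δ_CD = 17600·880/(174.4·106000) = 0.8379 mm
δ = Σδ_i = 1.076 mm.

1.08 mm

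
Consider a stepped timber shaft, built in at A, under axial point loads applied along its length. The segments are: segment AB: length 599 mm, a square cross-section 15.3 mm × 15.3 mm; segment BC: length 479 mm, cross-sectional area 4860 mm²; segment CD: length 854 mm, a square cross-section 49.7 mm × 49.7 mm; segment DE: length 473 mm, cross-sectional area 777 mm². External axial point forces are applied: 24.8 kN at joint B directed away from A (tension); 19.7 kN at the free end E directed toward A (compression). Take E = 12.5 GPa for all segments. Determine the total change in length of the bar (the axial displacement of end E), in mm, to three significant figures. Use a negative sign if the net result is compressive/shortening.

Internal axial forces (sectioning from the free end, tension +): N_DE = -19.7 kN, N_CD = -19.7 kN, N_BC = -19.7 kN, N_AB = 5.1 kN.
A_AB = 234.1 mm².
A_CD = 2470 mm².
δ_AB = 5100·599/(234.1·12500) = 1.044 mm
δ_BC = -19700·479/(4860·12500) = -0.1553 mm
δ_CD = -19700·854/(2470·12500) = -0.5449 mm
δ_DE = -19700·473/(777·12500) = -0.9594 mm
δ = Σδ_i = -0.6156 mm.

-0.616 mm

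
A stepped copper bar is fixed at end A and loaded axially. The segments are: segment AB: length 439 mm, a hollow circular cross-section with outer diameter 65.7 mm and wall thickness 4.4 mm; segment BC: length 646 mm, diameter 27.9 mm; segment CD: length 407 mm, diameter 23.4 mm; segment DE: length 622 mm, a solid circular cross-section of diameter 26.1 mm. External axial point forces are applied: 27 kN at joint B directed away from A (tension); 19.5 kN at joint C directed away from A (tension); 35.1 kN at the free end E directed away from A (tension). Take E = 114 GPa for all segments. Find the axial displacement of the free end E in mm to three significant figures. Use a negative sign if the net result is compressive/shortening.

1.53 mm

Internal axial forces (sectioning from the free end, tension +): N_DE = 35.1 kN, N_CD = 35.1 kN, N_BC = 54.6 kN, N_AB = 81.6 kN.
A_AB = 847.4 mm².
A_BC = 611.4 mm².
A_CD = 430.1 mm².
A_DE = 535 mm².
δ_AB = 81600·439/(847.4·114000) = 0.3708 mm
δ_BC = 54600·646/(611.4·114000) = 0.5061 mm
δ_CD = 35100·407/(430.1·114000) = 0.2914 mm
δ_DE = 35100·622/(535·114000) = 0.3579 mm
δ = Σδ_i = 1.526 mm.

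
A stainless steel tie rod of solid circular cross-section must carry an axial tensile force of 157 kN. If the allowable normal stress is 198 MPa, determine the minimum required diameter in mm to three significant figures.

Required area A ≥ P/σ_allow = 157000/198 = 792.9 mm².
For a solid circular section, d ≥ √(4A/π) = 31.77 mm.

31.8 mm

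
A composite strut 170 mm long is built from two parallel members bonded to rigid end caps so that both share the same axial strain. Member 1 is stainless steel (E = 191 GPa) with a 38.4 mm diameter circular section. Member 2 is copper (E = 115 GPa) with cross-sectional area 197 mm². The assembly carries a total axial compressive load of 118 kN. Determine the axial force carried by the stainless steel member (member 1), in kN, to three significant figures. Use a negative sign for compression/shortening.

-107 kN

A_1 = 1158 mm².
Equal strain + equilibrium ⇒ each member carries load in proportion to AE: A₁E₁ = 221200000 N, A₂E₂ = 22660000 N, ΣAE = 243900000 N.
F₁ = P·A₁E₁/ΣAE = -118000·221200000/243900000 = -107000 N.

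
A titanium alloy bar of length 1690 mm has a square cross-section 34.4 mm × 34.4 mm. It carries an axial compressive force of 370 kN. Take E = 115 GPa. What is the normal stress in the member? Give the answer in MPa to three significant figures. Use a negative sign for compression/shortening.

-313 MPa

A = 1183 mm².
σ = N/A = -370000/1183 = -312.7 MPa.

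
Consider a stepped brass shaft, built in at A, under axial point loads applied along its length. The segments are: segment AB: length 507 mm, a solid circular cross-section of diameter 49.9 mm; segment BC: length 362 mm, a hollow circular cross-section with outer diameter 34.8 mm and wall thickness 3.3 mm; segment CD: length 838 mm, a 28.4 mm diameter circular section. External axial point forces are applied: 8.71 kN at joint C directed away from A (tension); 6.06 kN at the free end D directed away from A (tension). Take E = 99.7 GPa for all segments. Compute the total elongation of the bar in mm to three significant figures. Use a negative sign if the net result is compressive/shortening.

Internal axial forces (sectioning from the free end, tension +): N_CD = 6.06 kN, N_BC = 14.77 kN, N_AB = 14.77 kN.
A_AB = 1956 mm².
A_BC = 326.6 mm².
A_CD = 633.5 mm².
δ_AB = 14770·507/(1956·99700) = 0.03841 mm
δ_BC = 14770·362/(326.6·99700) = 0.1642 mm
δ_CD = 6060·838/(633.5·99700) = 0.08041 mm
δ = Σδ_i = 0.283 mm.

0.283 mm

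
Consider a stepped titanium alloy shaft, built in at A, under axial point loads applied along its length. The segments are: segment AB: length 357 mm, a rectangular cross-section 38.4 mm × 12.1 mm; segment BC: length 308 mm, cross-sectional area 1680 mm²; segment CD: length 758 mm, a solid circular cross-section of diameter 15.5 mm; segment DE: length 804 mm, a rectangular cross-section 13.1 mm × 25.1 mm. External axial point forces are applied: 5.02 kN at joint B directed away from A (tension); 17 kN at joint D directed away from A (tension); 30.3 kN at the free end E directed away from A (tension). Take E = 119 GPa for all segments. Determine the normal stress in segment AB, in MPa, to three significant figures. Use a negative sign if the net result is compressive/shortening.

113 MPa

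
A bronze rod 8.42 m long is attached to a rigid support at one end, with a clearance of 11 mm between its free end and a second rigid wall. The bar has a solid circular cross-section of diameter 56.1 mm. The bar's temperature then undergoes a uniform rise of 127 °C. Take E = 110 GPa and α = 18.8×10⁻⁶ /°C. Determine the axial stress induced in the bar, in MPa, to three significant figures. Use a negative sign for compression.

-119 MPa

Free thermal expansion αLΔT = 18.8e-6 · 8420 · 127 = 20.1 mm.
The walls engage after the gap closes; constrained expansion = 20.1 − 11 = 9.104 mm.
The walls impose strain ε = −(9.104)/8420 = -1.0812e-03; σ = Eε = 110000 · -1.0812e-03 = -118.9 MPa.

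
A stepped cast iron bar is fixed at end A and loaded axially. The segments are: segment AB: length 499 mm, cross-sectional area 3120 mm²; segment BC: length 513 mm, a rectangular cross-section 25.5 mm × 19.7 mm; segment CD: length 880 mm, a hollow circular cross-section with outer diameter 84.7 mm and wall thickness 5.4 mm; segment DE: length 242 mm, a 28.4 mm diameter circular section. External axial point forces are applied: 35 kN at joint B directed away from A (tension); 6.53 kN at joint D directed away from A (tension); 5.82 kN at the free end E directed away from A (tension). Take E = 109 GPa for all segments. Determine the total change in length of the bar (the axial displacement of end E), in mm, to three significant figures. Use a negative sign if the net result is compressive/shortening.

Internal axial forces (sectioning from the free end, tension +): N_DE = 5.82 kN, N_CD = 12.35 kN, N_BC = 12.35 kN, N_AB = 47.35 kN.
A_BC = 502.3 mm².
A_CD = 1345 mm².
A_DE = 633.5 mm².
δ_AB = 47350·499/(3120·109000) = 0.06948 mm
δ_BC = 12350·513/(502.3·109000) = 0.1157 mm
δ_CD = 12350·880/(1345·109000) = 0.07412 mm
δ_DE = 5820·242/(633.5·109000) = 0.0204 mm
δ = Σδ_i = 0.2797 mm.

0.280 mm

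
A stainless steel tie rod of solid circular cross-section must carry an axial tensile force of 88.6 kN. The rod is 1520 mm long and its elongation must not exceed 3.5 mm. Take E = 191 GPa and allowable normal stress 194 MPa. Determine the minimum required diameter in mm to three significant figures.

Required area A ≥ P/σ_allow = 88600/194 = 456.7 mm².
For a solid circular section, d ≥ √(4A/π) = 24.11 mm.
Elongation limit: A ≥ PL/(Eδ_allow) = 88600·1520/(191000·3.5) = 201.5 mm² ⇒ d ≥ 16.02 mm.
The stress limit governs.

24.1 mm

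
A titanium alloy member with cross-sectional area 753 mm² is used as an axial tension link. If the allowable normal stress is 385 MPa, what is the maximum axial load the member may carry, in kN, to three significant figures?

P_max = σ_allow · A = 385 · 753 = 289900 N = 289.9 kN.

290 kN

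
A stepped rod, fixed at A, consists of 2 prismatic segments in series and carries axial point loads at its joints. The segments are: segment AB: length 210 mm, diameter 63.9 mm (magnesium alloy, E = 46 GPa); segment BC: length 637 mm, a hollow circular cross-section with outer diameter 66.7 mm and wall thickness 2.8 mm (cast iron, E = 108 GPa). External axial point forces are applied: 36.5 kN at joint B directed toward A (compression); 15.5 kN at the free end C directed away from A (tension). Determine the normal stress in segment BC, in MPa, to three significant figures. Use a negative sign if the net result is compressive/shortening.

27.6 MPa

Internal axial forces (sectioning from the free end, tension +): N_BC = 15.5 kN, N_AB = -21 kN.
A_BC = 562.1 mm².
σ_BC = N_BC/A_BC = 15500/562.1 = 27.58 MPa.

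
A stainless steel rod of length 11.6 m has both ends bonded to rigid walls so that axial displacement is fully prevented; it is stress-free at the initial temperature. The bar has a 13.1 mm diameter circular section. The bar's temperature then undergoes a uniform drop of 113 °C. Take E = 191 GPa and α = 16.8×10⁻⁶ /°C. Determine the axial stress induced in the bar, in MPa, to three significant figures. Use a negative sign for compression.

Free thermal expansion αLΔT = 16.8e-6 · 11600 · -113 = -22.02 mm.
The walls impose strain ε = −(-22.02)/11600 = 1.8984e-03; σ = Eε = 191000 · 1.8984e-03 = 362.6 MPa.

363 MPa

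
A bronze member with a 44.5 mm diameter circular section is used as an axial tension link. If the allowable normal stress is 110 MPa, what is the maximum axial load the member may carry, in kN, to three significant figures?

A = 1555 mm².
P_max = σ_allow · A = 110 · 1555 = 171100 N = 171.1 kN.

171 kN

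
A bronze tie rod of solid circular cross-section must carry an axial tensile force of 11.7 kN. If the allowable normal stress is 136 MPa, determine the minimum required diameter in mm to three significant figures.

Required area A ≥ P/σ_allow = 11700/136 = 86.03 mm².
For a solid circular section, d ≥ √(4A/π) = 10.47 mm.

10.5 mm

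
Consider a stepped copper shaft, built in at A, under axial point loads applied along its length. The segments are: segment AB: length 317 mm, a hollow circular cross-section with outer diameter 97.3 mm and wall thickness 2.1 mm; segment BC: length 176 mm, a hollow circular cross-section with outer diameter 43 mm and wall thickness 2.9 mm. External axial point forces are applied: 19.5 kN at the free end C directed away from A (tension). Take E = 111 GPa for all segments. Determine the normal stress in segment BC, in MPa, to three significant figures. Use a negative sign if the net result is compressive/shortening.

53.4 MPa

Internal axial forces (sectioning from the free end, tension +): N_BC = 19.5 kN, N_AB = 19.5 kN.
A_BC = 365.3 mm².
σ_BC = N_BC/A_BC = 19500/365.3 = 53.38 MPa.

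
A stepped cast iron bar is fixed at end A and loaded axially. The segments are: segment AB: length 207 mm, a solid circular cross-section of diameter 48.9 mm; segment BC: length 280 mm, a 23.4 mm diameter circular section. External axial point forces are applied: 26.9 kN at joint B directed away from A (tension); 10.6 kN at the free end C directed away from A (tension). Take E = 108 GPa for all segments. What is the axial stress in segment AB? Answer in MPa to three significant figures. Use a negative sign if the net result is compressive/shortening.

20.0 MPa

Internal axial forces (sectioning from the free end, tension +): N_BC = 10.6 kN, N_AB = 37.5 kN.
A_AB = 1878 mm².
σ_AB = N_AB/A_AB = 37500/1878 = 19.97 MPa.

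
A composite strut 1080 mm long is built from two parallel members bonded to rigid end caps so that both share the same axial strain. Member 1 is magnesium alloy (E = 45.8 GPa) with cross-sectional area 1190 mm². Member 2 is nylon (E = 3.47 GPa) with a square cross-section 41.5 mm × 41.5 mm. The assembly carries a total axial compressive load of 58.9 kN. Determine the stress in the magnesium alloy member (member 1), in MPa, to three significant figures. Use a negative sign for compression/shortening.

A_2 = 1722 mm².
Equal strain + equilibrium ⇒ each member carries load in proportion to AE: A₁E₁ = 54500000 N, A₂E₂ = 5976000 N, ΣAE = 60480000 N.
σ₁ = P·E₁/ΣAE = -58900·45800/60480000 = -44.6 MPa.

-44.6 MPa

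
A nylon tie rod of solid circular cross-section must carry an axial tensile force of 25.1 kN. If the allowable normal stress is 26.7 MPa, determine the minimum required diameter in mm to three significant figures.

34.6 mm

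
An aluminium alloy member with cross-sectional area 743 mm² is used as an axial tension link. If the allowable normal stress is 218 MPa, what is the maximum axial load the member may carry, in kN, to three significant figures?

P_max = σ_allow · A = 218 · 743 = 162000 N = 162 kN.

162 kN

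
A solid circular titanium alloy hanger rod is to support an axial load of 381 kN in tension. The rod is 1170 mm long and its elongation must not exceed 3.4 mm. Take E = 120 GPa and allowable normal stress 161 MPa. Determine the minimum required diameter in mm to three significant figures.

Required area A ≥ P/σ_allow = 381000/161 = 2366 mm².
For a solid circular section, d ≥ √(4A/π) = 54.89 mm.
Elongation limit: A ≥ PL/(Eδ_allow) = 381000·1170/(120000·3.4) = 1093 mm² ⇒ d ≥ 37.3 mm.
The stress limit governs.

54.9 mm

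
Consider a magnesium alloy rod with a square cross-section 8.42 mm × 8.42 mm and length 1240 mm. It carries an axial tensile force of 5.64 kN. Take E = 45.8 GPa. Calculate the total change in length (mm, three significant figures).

2.15 mm

A = 70.9 mm².
δ_mech = NL/(AE) = 5640·1240/(70.9·45800) = 2.154 mm.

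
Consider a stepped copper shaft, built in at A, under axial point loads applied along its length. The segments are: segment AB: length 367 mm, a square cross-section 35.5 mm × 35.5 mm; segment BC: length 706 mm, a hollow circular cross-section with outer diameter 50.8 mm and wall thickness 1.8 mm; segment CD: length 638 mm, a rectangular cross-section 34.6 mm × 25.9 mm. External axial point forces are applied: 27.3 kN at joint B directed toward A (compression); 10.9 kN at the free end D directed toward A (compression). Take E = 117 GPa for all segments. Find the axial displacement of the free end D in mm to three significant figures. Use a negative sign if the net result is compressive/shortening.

-0.399 mm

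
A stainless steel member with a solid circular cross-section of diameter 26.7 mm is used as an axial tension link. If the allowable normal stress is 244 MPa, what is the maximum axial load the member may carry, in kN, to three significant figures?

137 kN

A = 559.9 mm².
P_max = σ_allow · A = 244 · 559.9 = 136600 N = 136.6 kN.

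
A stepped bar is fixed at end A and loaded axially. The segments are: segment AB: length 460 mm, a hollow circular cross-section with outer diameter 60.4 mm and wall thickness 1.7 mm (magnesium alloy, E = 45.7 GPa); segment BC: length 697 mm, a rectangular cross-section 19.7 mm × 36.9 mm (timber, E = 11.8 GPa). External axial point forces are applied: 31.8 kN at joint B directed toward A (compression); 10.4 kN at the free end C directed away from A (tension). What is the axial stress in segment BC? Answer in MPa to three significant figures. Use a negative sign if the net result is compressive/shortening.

Internal axial forces (sectioning from the free end, tension +): N_BC = 10.4 kN, N_AB = -21.4 kN.
A_BC = 726.9 mm².
σ_BC = N_BC/A_BC = 10400/726.9 = 14.31 MPa.

14.3 MPa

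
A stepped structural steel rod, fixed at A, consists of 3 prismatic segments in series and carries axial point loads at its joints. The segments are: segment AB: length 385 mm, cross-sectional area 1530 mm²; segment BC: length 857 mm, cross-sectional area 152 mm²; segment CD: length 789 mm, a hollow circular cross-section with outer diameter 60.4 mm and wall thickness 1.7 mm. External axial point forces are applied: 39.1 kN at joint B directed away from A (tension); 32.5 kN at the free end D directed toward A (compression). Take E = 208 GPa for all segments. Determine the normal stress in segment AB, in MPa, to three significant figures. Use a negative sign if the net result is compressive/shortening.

4.31 MPa

Internal axial forces (sectioning from the free end, tension +): N_CD = -32.5 kN, N_BC = -32.5 kN, N_AB = 6.6 kN.
σ_AB = N_AB/A_AB = 6600/1530 = 4.314 MPa.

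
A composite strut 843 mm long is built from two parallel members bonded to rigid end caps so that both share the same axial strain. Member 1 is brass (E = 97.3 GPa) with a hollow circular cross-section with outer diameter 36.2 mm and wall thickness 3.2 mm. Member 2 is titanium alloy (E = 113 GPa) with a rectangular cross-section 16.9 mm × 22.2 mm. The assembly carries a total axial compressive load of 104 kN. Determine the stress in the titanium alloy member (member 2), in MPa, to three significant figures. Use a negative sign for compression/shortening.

-157 MPa

A_1 = 331.8 mm².
A_2 = 375.2 mm².
Equal strain + equilibrium ⇒ each member carries load in proportion to AE: A₁E₁ = 32280000 N, A₂E₂ = 42400000 N, ΣAE = 74670000 N.
σ₂ = P·E₂/ΣAE = -104000·113000/74670000 = -157.4 MPa.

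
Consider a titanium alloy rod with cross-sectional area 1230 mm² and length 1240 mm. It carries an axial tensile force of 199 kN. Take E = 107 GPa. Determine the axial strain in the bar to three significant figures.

σ = N/A = 161.8 MPa; ε = σ/E = 161.8/107000 = 1.512e-03.

0.00151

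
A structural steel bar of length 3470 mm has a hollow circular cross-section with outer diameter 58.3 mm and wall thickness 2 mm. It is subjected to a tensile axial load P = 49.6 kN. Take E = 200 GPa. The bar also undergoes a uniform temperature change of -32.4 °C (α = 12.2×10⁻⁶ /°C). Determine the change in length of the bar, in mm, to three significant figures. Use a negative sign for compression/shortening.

A = 353.7 mm².
δ_mech = NL/(AE) = 49600·3470/(353.7·200000) = 2.433 mm.
δ_thermal = αLΔT = 12.2e-6·3470·-32.4 = -1.372 mm.
δ = δ_mech + δ_thermal = 1.061 mm.

1.06 mm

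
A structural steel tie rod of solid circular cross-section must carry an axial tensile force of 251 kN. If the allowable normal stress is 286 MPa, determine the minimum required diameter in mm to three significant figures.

Required area A ≥ P/σ_allow = 251000/286 = 877.6 mm².
For a solid circular section, d ≥ √(4A/π) = 33.43 mm.

33.4 mm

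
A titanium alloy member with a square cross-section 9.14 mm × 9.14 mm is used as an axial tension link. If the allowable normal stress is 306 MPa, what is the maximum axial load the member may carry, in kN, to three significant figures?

A = 83.54 mm².
P_max = σ_allow · A = 306 · 83.54 = 25560 N = 25.56 kN.

25.6 kN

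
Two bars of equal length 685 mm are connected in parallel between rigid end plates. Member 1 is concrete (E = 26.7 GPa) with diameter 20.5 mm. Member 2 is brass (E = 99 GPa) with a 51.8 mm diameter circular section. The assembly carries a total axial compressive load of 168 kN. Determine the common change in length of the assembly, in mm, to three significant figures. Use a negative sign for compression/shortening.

-0.529 mm

A_1 = 330.1 mm².
A_2 = 2107 mm².
Equal strain + equilibrium ⇒ each member carries load in proportion to AE: A₁E₁ = 8813000 N, A₂E₂ = 208600000 N, ΣAE = 217400000 N.
δ = PL/ΣAE = -168000·685/217400000 = -0.5292 mm.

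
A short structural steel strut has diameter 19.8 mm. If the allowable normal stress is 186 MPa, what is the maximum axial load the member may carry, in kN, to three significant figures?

57.3 kN

A = 307.9 mm².
P_max = σ_allow · A = 186 · 307.9 = 57270 N = 57.27 kN.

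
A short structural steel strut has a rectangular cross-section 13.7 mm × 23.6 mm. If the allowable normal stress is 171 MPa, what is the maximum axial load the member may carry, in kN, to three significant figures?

A = 323.3 mm².
P_max = σ_allow · A = 171 · 323.3 = 55290 N = 55.29 kN.

55.3 kN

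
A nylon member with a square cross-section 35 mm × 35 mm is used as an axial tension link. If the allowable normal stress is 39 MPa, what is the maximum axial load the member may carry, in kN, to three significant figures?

A = 1225 mm².
P_max = σ_allow · A = 39 · 1225 = 47780 N = 47.77 kN.

47.8 kN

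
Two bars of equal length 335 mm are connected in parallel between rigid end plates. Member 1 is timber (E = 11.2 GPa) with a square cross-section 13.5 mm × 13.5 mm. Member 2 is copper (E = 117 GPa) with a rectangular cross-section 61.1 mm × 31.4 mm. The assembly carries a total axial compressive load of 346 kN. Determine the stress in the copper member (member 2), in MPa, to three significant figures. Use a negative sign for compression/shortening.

A_1 = 182.2 mm².
A_2 = 1919 mm².
Equal strain + equilibrium ⇒ each member carries load in proportion to AE: A₁E₁ = 2041000 N, A₂E₂ = 224500000 N, ΣAE = 226500000 N.
σ₂ = P·E₂/ΣAE = -346000·117000/226500000 = -178.7 MPa.

-179 MPa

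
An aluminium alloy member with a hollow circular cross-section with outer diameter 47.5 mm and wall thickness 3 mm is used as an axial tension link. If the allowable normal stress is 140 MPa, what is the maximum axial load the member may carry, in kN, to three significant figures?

58.7 kN

A = 419.4 mm².
P_max = σ_allow · A = 140 · 419.4 = 58720 N = 58.72 kN.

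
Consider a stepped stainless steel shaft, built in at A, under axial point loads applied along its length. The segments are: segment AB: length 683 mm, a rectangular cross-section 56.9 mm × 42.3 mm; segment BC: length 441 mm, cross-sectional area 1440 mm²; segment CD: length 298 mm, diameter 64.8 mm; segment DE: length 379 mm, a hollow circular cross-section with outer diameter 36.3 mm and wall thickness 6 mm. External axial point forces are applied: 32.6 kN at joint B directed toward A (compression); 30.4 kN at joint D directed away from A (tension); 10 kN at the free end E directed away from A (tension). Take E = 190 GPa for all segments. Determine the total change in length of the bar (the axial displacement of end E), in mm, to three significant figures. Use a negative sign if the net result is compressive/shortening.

Internal axial forces (sectioning from the free end, tension +): N_DE = 10 kN, N_CD = 40.4 kN, N_BC = 40.4 kN, N_AB = 7.8 kN.
A_AB = 2407 mm².
A_CD = 3298 mm².
A_DE = 571.1 mm².
δ_AB = 7800·683/(2407·190000) = 0.01165 mm
δ_BC = 40400·441/(1440·190000) = 0.06512 mm
δ_CD = 40400·298/(3298·190000) = 0.01921 mm
δ_DE = 10000·379/(571.1·190000) = 0.03493 mm
δ = Σδ_i = 0.1309 mm.

0.131 mm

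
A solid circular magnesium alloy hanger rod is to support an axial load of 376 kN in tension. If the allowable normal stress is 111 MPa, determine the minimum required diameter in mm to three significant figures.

Required area A ≥ P/σ_allow = 376000/111 = 3387 mm².
For a solid circular section, d ≥ √(4A/π) = 65.67 mm.

65.7 mm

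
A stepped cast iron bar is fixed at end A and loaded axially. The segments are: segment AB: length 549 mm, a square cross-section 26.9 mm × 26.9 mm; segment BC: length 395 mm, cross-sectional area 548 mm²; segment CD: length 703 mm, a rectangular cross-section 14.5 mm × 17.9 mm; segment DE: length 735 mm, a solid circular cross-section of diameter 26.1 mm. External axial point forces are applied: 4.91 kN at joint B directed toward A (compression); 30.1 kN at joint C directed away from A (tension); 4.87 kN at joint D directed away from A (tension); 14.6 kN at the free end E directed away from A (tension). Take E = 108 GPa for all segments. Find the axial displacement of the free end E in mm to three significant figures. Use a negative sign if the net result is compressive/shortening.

Internal axial forces (sectioning from the free end, tension +): N_DE = 14.6 kN, N_CD = 19.47 kN, N_BC = 49.57 kN, N_AB = 44.66 kN.
A_AB = 723.6 mm².
A_CD = 259.5 mm².
A_DE = 535 mm².
δ_AB = 44660·549/(723.6·108000) = 0.3137 mm
δ_BC = 49570·395/(548·108000) = 0.3308 mm
δ_CD = 19470·703/(259.5·108000) = 0.4883 mm
δ_DE = 14600·735/(535·108000) = 0.1857 mm
δ = Σδ_i = 1.319 mm.

1.32 mm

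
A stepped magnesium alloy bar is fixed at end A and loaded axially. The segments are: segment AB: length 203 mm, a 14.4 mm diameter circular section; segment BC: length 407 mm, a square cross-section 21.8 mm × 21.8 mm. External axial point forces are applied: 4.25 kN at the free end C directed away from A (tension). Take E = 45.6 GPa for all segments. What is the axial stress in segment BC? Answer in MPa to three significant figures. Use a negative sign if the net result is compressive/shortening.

Internal axial forces (sectioning from the free end, tension +): N_BC = 4.25 kN, N_AB = 4.25 kN.
A_BC = 475.2 mm².
σ_BC = N_BC/A_BC = 4250/475.2 = 8.943 MPa.

8.94 MPa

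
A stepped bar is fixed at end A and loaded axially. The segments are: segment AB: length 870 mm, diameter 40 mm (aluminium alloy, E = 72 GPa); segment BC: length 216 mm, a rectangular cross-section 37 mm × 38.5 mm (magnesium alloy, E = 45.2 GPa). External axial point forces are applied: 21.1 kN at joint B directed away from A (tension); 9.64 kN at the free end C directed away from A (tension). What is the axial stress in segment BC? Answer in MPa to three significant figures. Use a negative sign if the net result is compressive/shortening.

Internal axial forces (sectioning from the free end, tension +): N_BC = 9.64 kN, N_AB = 30.74 kN.
A_BC = 1424 mm².
σ_BC = N_BC/A_BC = 9640/1424 = 6.767 MPa.

6.77 MPa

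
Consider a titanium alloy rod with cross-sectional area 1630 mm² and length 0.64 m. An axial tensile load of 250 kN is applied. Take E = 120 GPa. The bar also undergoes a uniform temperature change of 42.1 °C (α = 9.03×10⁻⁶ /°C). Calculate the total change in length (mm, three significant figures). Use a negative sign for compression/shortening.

δ_mech = NL/(AE) = 250000·640/(1630·120000) = 0.818 mm.
δ_thermal = αLΔT = 9.03e-6·640·42.1 = 0.2433 mm.
δ = δ_mech + δ_thermal = 1.061 mm.

1.06 mm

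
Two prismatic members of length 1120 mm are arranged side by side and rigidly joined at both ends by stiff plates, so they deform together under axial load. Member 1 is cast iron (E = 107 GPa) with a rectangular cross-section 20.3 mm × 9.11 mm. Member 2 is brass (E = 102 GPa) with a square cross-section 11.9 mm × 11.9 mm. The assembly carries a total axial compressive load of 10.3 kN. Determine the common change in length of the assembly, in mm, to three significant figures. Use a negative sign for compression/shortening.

-0.337 mm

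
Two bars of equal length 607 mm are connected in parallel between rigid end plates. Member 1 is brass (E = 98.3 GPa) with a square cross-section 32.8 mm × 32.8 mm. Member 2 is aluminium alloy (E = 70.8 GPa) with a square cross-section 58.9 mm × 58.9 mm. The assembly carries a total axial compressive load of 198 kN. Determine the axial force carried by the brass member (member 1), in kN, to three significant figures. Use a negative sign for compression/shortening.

A_1 = 1076 mm².
A_2 = 3469 mm².
Equal strain + equilibrium ⇒ each member carries load in proportion to AE: A₁E₁ = 105800000 N, A₂E₂ = 245600000 N, ΣAE = 351400000 N.
F₁ = P·A₁E₁/ΣAE = -198000·105800000/351400000 = -59590 N.

-59.6 kN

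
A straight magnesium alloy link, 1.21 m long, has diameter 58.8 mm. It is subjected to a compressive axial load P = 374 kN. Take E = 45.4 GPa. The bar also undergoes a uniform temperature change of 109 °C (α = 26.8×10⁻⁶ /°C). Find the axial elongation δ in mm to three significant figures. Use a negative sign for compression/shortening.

A = 2715 mm².
δ_mech = NL/(AE) = -374000·1210/(2715·45400) = -3.671 mm.
δ_thermal = αLΔT = 26.8e-6·1210·109 = 3.535 mm.
δ = δ_mech + δ_thermal = -0.1361 mm.

-0.136 mm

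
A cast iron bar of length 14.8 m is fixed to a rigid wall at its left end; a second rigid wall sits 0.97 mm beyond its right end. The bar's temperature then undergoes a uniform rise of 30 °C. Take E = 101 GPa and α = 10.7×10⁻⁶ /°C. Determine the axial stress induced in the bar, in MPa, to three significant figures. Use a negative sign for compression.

Free thermal expansion αLΔT = 10.7e-6 · 14800 · 30 = 4.751 mm.
The walls engage after the gap closes; constrained expansion = 4.751 − 0.97 = 3.781 mm.
The walls impose strain ε = −(3.781)/14800 = -2.5546e-04; σ = Eε = 101000 · -2.5546e-04 = -25.8 MPa.

-25.8 MPa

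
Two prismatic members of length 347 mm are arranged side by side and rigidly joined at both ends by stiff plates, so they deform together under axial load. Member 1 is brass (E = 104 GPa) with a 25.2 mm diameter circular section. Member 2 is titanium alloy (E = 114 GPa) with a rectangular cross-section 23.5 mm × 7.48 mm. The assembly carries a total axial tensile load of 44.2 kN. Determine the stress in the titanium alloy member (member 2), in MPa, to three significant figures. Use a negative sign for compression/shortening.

70.1 MPa

A_1 = 498.8 mm².
A_2 = 175.8 mm².
Equal strain + equilibrium ⇒ each member carries load in proportion to AE: A₁E₁ = 51870000 N, A₂E₂ = 20040000 N, ΣAE = 71910000 N.
σ₂ = P·E₂/ΣAE = 44200·114000/71910000 = 70.07 MPa.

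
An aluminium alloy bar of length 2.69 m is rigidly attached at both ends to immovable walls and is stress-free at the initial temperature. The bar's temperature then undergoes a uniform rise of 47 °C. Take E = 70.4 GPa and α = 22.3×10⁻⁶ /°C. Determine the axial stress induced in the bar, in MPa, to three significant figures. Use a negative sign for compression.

Free thermal expansion αLΔT = 22.3e-6 · 2690 · 47 = 2.819 mm.
The walls impose strain ε = −(2.819)/2690 = -1.0481e-03; σ = Eε = 70400 · -1.0481e-03 = -73.79 MPa.

-73.8 MPa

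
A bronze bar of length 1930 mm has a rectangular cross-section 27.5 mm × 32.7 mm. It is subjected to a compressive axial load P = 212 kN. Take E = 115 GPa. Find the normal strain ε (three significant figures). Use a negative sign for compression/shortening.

A = 899.3 mm².
σ = N/A = -235.8 MPa; ε = σ/E = -235.8/115000 = -2.050e-03.

-0.00205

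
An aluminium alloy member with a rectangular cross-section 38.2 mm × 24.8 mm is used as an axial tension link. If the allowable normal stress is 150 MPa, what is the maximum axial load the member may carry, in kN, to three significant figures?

142 kN

A = 947.4 mm².
P_max = σ_allow · A = 150 · 947.4 = 142100 N = 142.1 kN.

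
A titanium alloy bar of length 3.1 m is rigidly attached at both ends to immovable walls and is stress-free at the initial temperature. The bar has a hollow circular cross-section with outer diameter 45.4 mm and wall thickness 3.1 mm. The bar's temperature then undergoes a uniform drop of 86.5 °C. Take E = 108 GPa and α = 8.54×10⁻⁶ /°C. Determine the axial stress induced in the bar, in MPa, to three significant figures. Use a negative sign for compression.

Free thermal expansion αLΔT = 8.54e-6 · 3100 · -86.5 = -2.29 mm.
The walls impose strain ε = −(-2.29)/3100 = 7.3871e-04; σ = Eε = 108000 · 7.3871e-04 = 79.78 MPa.

79.8 MPa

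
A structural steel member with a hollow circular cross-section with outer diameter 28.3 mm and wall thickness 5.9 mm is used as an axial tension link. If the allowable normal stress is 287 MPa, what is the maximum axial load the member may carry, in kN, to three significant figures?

A = 415.2 mm².
P_max = σ_allow · A = 287 · 415.2 = 119200 N = 119.2 kN.

119 kN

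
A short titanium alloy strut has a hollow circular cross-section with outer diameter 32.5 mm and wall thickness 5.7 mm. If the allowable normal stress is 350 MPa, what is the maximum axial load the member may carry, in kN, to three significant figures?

168 kN

A = 479.9 mm².
P_max = σ_allow · A = 350 · 479.9 = 168000 N = 168 kN.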